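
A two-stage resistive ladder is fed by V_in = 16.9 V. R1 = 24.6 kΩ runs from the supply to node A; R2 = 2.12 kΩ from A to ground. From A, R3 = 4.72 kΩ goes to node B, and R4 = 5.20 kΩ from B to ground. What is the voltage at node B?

Node A sees R2 in parallel with the series input of stage 2, R3 + R4 = 9.920 kΩ.
Effective lower resistance at A: R2 ‖ 9.920 = 1.747 kΩ.
So V_A = 16.9 × 0.06630 = 1.120 V.
Stage 2 is unloaded, so V_B = V_A · R4/(R3+R4) = 1.120 × 5.20/9.920 = 0.5873 V.

V_B ≈ 0.587 V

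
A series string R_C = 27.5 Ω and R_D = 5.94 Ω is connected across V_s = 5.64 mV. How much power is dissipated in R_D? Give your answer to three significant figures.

Series current I = V_s/ΣR = 5.64/33.44 = 0.1687 mA.
P = I²R = 0.02845 × 5.94 = 0.1690 µW.

P ≈ 0.169 µW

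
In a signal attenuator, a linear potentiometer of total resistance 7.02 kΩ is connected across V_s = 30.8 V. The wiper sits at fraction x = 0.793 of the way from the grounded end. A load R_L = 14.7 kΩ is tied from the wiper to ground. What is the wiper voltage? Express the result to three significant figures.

Lower segment x·R_p = 5.567 kΩ; upper segment (1−x)·R_p = 1.453 kΩ.
(x·R_p) ‖ R_L = 4.038 kΩ.
Then V_out = V_s · 4.038/(1.453 + 4.038) = 22.65 V.
(Unloaded: V_out = x·V_s = 24.4 V.)

V_out ≈ 22.6 V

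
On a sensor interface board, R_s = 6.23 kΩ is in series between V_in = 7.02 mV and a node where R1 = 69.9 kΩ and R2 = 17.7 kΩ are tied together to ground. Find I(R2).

Combine the parallel branches: R_p = (1/69.9 + 1/17.7)⁻¹ = 14.12 kΩ.
V_A by voltage divider: V_A = 7.02 × 14.12/(6.23 + 14.12) = 4.871 mV.
I(R2) = V_A / R2 = 4.871/17.7 = 0.2752 µA.

I ≈ 0.275 µA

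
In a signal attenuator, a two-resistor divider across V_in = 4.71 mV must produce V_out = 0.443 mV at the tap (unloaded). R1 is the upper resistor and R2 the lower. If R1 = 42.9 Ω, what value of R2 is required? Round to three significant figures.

Required fraction k = V_out/V_in = 0.09406.
So R2 = R1 · V_out/(V_in − V_out) = 42.9 × 0.443/(4.71 − 0.443) = 42.9 × 0.1038 = 4.454 Ω.

R2 ≈ 4.45 Ω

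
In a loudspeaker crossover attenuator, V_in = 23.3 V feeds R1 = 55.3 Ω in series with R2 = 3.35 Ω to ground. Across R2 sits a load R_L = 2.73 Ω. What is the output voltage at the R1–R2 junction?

First combine the lower leg with the load: R2 ‖ R_L = 1.504 Ω.
Now apply the divider: V_out = 23.3 × 0.02648 = 0.6170 V.

V_out ≈ 0.617 V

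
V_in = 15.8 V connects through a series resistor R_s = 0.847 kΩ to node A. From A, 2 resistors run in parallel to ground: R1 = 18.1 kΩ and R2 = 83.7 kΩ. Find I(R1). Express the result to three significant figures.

I ≈ 0.826 mA

Equivalent of the parallel group: R_p = 14.88 kΩ.
V_A by voltage divider: V_A = 15.8 × 14.88/(0.847 + 14.88) = 14.95 V.
I(R1) = V_A / R1 = 14.95/18.1 = 0.8259 mA.
(Equivalently: I_total = 1.005 mA, then current-divider fraction G_k/ΣG = 0.8222.)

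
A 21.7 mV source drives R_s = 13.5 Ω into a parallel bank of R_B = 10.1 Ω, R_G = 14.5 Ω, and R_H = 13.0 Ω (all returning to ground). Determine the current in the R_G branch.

I ≈ 0.348 mA

Combine the parallel branches: R_p = (1/10.1 + 1/14.5 + 1/13.0)⁻¹ = 4.083 Ω.
V_A = 21.7 × 4.083/17.58 = 5.039 mV.
I(R_G) = V_A / R_G = 5.039/14.5 = 0.3475 mA.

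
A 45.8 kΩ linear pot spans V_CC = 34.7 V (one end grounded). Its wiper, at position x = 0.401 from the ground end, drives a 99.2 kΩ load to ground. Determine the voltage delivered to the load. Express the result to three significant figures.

V_out ≈ 12.5 V

Lower segment x·R_p = 18.37 kΩ; upper segment (1−x)·R_p = 27.43 kΩ.
(x·R_p) ‖ R_L = 15.50 kΩ.
Loaded-divider output: V_out = 34.7 × 0.3610 = 12.53 V.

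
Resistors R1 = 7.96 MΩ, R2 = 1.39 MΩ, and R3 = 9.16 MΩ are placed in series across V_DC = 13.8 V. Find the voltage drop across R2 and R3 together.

Series total: ΣR = 7.96 + 1.39 + 9.16 = 18.51 MΩ.
R_{R2..R3} = 1.39 + 9.16 = 10.55 MΩ.
Voltage divider: V = V_DC · (10.55 / 18.51) = 13.8 × 0.5700 = 7.865 V.

V ≈ 7.87 V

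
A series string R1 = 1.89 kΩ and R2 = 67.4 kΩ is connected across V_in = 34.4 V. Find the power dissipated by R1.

P ≈ 0.466 mW

ΣR = 69.29 kΩ → I = 34.4/69.29 = 0.4965 mA.
P = I²R = 0.2465 × 1.89 = 0.4658 mW.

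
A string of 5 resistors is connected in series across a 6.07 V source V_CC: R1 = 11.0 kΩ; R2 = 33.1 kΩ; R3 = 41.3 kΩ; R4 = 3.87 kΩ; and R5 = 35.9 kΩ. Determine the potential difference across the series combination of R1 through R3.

V ≈ 4.14 V

Series total: ΣR = 11.0 + 33.1 + 41.3 + 3.87 + 35.9 = 125.2 kΩ.
R_{R1..R3} = 11.0 + 33.1 + 41.3 = 85.40 kΩ.
V = V_CC · R/ΣR = 6.07 × 0.6823 = 4.141 V.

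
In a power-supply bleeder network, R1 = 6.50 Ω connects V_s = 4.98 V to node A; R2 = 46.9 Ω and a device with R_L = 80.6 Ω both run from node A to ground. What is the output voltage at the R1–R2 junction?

V_out ≈ 4.08 V

The load sits in parallel with R2, giving an effective lower resistance R2' = R2·R_L/(R2+R_L) = 29.65 Ω.
Voltage divider with the loaded lower leg: V_out = 4.98 × 29.65/(6.50 + 29.65) = 4.98 × 0.8202 = 4.085 V.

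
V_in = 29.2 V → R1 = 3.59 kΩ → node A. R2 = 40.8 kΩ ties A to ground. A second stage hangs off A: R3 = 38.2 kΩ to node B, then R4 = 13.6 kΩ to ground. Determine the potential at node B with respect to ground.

Node A sees R2 in parallel with the series input of stage 2, R3 + R4 = 51.80 kΩ.
Effective lower resistance at A: R2 ‖ 51.80 = 22.82 kΩ.
First divider: V_A = V_in · 22.82/(3.59 + 22.82) = 25.23 V.
Stage 2 is unloaded, so V_B = V_A · R4/(R3+R4) = 25.23 × 13.6/51.80 = 6.624 V.

V_B ≈ 6.62 V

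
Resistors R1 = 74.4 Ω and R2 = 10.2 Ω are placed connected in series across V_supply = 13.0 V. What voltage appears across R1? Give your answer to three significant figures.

Total series resistance ΣR = 74.4 + 10.2 = 84.60 Ω.
Voltage divider: V = V_supply · (74.40 / 84.60) = 13.0 × 0.8794 = 11.43 V.

V ≈ 11.4 V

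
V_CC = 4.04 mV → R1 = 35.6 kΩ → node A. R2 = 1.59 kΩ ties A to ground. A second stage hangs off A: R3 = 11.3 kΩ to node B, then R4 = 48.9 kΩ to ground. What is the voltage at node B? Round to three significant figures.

V_B ≈ 0.137 mV

Node A sees R2 in parallel with the series input of stage 2, R3 + R4 = 60.20 kΩ.
Effective lower resistance at A: R2 ‖ 60.20 = 1.549 kΩ.
First divider: V_A = V_CC · 1.549/(35.6 + 1.549) = 0.1685 mV.
Stage 2 is unloaded, so V_B = V_A · R4/(R3+R4) = 0.1685 × 48.9/60.20 = 0.1368 mV.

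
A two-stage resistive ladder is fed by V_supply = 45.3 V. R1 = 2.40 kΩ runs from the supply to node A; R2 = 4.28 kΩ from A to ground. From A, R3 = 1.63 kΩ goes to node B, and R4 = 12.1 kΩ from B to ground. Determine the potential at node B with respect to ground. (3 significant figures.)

V_B ≈ 23.0 V

Looking into the second stage from A: R3 + R4 = 13.73 kΩ appears in parallel with R2.
R2 ‖ (R3+R4) = 3.263 kΩ.
So V_A = 45.3 × 0.5762 = 26.10 V.
Stage 2 is unloaded, so V_B = V_A · R4/(R3+R4) = 26.10 × 12.1/13.73 = 23.00 V.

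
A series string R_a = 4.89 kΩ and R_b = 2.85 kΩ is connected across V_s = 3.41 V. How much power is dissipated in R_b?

The common current is I = 3.41/7.740 = 0.4406 mA.
P(R_b) = I²·R_b = (0.4406)² × 2.85 = 0.5532 mW.

P ≈ 0.553 mW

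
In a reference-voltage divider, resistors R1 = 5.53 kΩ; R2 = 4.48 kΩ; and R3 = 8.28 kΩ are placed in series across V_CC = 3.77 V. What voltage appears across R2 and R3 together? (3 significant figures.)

V ≈ 2.63 V

Total series resistance ΣR = 5.53 + 4.48 + 8.28 = 18.29 kΩ.
R_{R2..R3} = 4.48 + 8.28 = 12.76 kΩ.
Voltage divider: V = V_CC · (12.76 / 18.29) = 3.77 × 0.6976 = 2.630 V.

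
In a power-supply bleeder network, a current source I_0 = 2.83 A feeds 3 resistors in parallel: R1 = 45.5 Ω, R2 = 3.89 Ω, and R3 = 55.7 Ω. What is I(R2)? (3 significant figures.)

Total conductance ΣG = 1/45.5 + 1/3.89 + 1/55.7 = 0.2970 (units of 1/Ω).
Current divider: I(R2) = I_0 · G_k/ΣG = 2.83 × (0.2571/0.2970) = 2.83 × 0.8656 = 2.450 A.

I ≈ 2.45 A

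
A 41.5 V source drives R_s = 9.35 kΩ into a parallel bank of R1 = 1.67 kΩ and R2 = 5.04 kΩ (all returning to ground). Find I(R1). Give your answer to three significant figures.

I ≈ 2.94 mA

Combine the parallel branches: R_p = (1/1.67 + 1/5.04)⁻¹ = 1.254 kΩ.
V_A = 41.5 × 1.254/10.60 = 4.909 V.
I(R1) = V_A / R1 = 4.909/1.67 = 2.939 mA.
(Equivalently: I_total = 3.913 mA, then current-divider fraction G_k/ΣG = 0.7511.)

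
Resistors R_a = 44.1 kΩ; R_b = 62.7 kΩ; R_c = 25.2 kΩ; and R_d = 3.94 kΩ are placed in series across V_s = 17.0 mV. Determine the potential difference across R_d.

V ≈ 0.493 mV

Series total: ΣR = 44.1 + 62.7 + 25.2 + 3.94 = 135.9 kΩ.
Voltage divider: V = V_s · (3.940 / 135.9) = 17.0 × 0.02898 = 0.4927 mV.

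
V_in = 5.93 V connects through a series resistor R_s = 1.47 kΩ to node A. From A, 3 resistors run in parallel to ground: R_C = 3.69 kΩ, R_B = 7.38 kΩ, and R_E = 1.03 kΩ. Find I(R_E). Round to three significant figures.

I ≈ 1.90 mA

Equivalent of the parallel group: R_p = 0.7260 kΩ.
V_A by voltage divider: V_A = 5.93 × 0.7260/(1.47 + 0.7260) = 1.960 V.
Branch current I = V_A/R_E = 1.960/1.03 = 1.903 mA.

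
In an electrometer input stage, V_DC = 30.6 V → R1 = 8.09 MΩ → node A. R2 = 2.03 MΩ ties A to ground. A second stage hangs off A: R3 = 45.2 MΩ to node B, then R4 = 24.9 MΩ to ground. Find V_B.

V_B ≈ 2.13 V

The second stage (R3 + R4 = 70.10 MΩ) loads node A in parallel with R2.
Effective lower resistance at A: R2 ‖ 70.10 = 1.973 MΩ.
V_A = 30.6 × 1.973/(8.09 + 1.973) = 5.999 V.
Stage 2 is unloaded, so V_B = V_A · R4/(R3+R4) = 5.999 × 24.9/70.10 = 2.131 V.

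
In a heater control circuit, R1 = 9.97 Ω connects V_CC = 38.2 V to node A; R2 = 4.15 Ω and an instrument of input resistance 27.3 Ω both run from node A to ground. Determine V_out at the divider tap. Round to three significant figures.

First combine the lower leg with the load: R2 ‖ R_L = 3.602 Ω.
Now apply the divider: V_out = 38.2 × 0.2654 = 10.14 V.

V_out ≈ 10.1 V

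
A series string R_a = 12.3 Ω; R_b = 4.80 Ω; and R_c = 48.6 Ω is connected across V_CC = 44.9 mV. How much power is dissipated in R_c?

P ≈ 22.7 µW

The common current is I = 44.9/65.70 = 0.6834 mA.
P = I²R = 0.4670 × 48.6 = 22.70 µW.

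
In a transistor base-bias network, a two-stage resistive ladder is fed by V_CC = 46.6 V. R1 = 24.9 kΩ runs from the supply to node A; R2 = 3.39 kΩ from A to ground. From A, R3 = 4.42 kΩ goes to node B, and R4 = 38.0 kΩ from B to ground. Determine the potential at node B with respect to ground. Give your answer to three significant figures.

The second stage (R3 + R4 = 42.42 kΩ) loads node A in parallel with R2.
Effective lower resistance at A: R2 ‖ 42.42 = 3.139 kΩ.
First divider: V_A = V_CC · 3.139/(24.9 + 3.139) = 5.217 V.
V_B = V_A × 0.8958 = 4.674 V.

V_B ≈ 4.67 V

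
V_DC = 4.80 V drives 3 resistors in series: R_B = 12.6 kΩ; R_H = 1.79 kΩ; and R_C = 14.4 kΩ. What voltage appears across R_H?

Series total: ΣR = 12.6 + 1.79 + 14.4 = 28.79 kΩ.
By the voltage-divider rule, V = 4.80 × 1.790/28.79 = 0.2984 V.

V ≈ 0.298 V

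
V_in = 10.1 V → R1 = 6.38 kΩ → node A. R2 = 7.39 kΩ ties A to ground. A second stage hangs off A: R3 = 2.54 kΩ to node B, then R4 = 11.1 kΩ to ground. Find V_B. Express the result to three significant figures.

The second stage (R3 + R4 = 13.64 kΩ) loads node A in parallel with R2.
Effective lower resistance at A: R2 ‖ 13.64 = 4.793 kΩ.
First divider: V_A = V_in · 4.793/(6.38 + 4.793) = 4.333 V.
Then the unloaded second divider: V_B = V_A × R4/(R3+R4) = 4.333 × 0.8138 = 3.526 V.

V_B ≈ 3.53 V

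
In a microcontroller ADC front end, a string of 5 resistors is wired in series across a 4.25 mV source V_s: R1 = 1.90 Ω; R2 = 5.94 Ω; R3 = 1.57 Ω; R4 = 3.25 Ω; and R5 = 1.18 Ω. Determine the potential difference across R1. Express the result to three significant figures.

ΣR = 1.90 + 5.94 + 1.57 + 3.25 + 1.18 = 13.84 Ω.
Voltage divider: V = V_s · (1.900 / 13.84) = 4.25 × 0.1373 = 0.5835 mV.

V ≈ 0.583 mV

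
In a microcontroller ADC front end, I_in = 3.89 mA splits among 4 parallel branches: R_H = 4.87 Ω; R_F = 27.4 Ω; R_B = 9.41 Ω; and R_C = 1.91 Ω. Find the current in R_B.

ΣG = 1/4.87 + 1/27.4 + 1/9.41 + 1/1.91 = 0.8717.
Current divider: I(R_B) = I_in · G_k/ΣG = 3.89 × (0.1063/0.8717) = 3.89 × 0.1219 = 0.4743 mA.

I ≈ 0.474 mA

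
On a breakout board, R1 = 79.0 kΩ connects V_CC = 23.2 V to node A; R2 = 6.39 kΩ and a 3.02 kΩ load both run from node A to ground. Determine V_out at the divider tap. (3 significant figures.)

V_out ≈ 0.587 V

First combine the lower leg with the load: R2 ‖ R_L = 2.051 kΩ.
Now apply the divider: V_out = 23.2 × 0.02530 = 0.5870 V.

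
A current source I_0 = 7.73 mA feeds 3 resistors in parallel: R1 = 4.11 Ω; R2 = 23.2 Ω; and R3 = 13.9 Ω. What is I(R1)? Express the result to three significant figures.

I ≈ 5.25 mA

ΣG = 1/4.11 + 1/23.2 + 1/13.9 = 0.3584.
Current divider: I(R1) = I_0 · G_k/ΣG = 7.73 × (0.2433/0.3584) = 7.73 × 0.6790 = 5.248 mA.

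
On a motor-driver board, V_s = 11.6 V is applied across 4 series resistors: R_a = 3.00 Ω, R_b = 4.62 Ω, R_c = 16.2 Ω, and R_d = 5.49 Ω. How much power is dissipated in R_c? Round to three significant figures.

P ≈ 2.54 W

The common current is I = 11.6/29.31 = 0.3958 A.
P = I²R = 0.1566 × 16.2 = 2.537 W.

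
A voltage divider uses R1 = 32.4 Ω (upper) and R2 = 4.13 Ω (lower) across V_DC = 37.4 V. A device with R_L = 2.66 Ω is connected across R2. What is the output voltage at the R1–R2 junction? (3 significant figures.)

V_out ≈ 1.78 V

The load sits in parallel with R2, giving an effective lower resistance R2' = R2·R_L/(R2+R_L) = 1.618 Ω.
Now apply the divider: V_out = 37.4 × 0.04756 = 1.779 V.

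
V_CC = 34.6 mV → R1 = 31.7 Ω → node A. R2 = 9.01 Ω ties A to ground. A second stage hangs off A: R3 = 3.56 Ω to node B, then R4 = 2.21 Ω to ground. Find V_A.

The second stage (R3 + R4 = 5.770 Ω) loads node A in parallel with R2.
R2 ‖ (R3+R4) = 3.517 Ω.
First divider: V_A = V_CC · 3.517/(31.7 + 3.517) = 3.456 mV.

V_A ≈ 3.46 mV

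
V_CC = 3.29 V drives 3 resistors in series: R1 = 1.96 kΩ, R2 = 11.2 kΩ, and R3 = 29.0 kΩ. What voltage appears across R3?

ΣR = 1.96 + 11.2 + 29.0 = 42.16 kΩ.
V = V_CC · R/ΣR = 3.29 × 0.6879 = 2.263 V.

V ≈ 2.26 V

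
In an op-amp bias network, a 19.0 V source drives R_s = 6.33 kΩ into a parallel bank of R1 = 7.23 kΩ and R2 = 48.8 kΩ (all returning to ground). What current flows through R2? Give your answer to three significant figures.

Equivalent of the parallel group: R_p = 6.297 kΩ.
V_A by voltage divider: V_A = 19.0 × 6.297/(6.33 + 6.297) = 9.475 V.
I(R2) = V_A / R2 = 9.475/48.8 = 0.1942 mA.

I ≈ 0.194 mA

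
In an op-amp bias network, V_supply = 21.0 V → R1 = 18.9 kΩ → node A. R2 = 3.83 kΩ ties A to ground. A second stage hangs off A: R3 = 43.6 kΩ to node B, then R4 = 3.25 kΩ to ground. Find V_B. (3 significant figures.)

V_B ≈ 0.230 V

Node A sees R2 in parallel with the series input of stage 2, R3 + R4 = 46.85 kΩ.
R2 ‖ (R3+R4) = 3.541 kΩ.
V_A = 21.0 × 3.541/(18.9 + 3.541) = 3.313 V.
Stage 2 is unloaded, so V_B = V_A · R4/(R3+R4) = 3.313 × 3.25/46.85 = 0.2298 V.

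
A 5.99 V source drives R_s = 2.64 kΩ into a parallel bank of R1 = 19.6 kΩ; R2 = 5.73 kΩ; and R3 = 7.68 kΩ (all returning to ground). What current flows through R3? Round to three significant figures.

Parallel bank: R_p = 1/(1/19.6 + 1/5.73 + 1/7.68) = 2.811 kΩ.
Node voltage V_A = V_s · R_p/(R_s + R_p) = 5.99 × 0.5157 = 3.089 V.
Branch current I = V_A/R3 = 3.089/7.68 = 0.4022 mA.
(Equivalently: I_total = 1.099 mA, then current-divider fraction G_k/ΣG = 0.3660.)

I ≈ 0.402 mA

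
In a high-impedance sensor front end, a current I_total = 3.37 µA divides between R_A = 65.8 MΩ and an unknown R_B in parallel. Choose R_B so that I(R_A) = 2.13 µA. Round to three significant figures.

Two-branch current divider: I_A = I_total · R_B/(R_A + R_B).
2.13/3.37 = R_B/(R_A + R_B) → R_B = R_A · (0.6320)/(1 − 0.6320) = 65.8 × 1.718 = 113.0 MΩ.

R_B ≈ 113 MΩ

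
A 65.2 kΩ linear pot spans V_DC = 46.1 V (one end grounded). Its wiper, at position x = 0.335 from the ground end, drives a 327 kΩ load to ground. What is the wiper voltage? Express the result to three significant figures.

The pot divides into 43.36 kΩ above the wiper and 21.84 kΩ below.
(x·R_p) ‖ R_L = 20.47 kΩ.
Then V_out = V_DC · 20.47/(43.36 + 20.47) = 14.79 V.

V_out ≈ 14.8 V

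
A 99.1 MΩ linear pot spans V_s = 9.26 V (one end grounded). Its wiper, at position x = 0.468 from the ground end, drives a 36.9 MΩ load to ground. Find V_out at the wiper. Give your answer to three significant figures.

V_out ≈ 2.60 V

Lower segment x·R_p = 46.38 MΩ; upper segment (1−x)·R_p = 52.72 MΩ.
Lower segment in parallel with the load: 46.38 ‖ 36.9 = 20.55 MΩ.
Loaded-divider output: V_out = 9.26 × 0.2805 = 2.597 V.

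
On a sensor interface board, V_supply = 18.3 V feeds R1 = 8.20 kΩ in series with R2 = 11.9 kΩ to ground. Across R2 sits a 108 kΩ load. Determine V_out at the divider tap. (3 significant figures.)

R2 ‖ R_L = (11.9 × 108)/(11.9 + 108) = 10.72 kΩ.
Now apply the divider: V_out = 18.3 × 0.5666 = 10.37 V.

V_out ≈ 10.4 V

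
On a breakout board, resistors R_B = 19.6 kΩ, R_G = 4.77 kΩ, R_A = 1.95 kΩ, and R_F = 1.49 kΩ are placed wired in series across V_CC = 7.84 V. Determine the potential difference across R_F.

ΣR = 19.6 + 4.77 + 1.95 + 1.49 = 27.81 kΩ.
V = V_CC · R/ΣR = 7.84 × 0.05358 = 0.4201 V.

V ≈ 0.420 V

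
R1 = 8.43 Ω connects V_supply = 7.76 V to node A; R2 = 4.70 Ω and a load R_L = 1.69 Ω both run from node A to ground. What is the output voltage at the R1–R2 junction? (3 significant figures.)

V_out ≈ 0.997 V

R2 ‖ R_L = (4.70 × 1.69)/(4.70 + 1.69) = 1.243 Ω.
Then V_out = V_supply · R2'/(R1 + R2') = 7.76 × 1.243/9.673 = 0.9972 V.
(Unloaded it would be 2.78 V; the load pulls it down.)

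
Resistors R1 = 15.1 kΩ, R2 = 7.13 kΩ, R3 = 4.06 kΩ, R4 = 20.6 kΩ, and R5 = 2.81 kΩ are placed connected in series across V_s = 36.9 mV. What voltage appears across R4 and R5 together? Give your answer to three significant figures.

ΣR = 15.1 + 7.13 + 4.06 + 20.6 + 2.81 = 49.70 kΩ.
R_{R4..R5} = 20.6 + 2.81 = 23.41 kΩ.
V = V_s · R/ΣR = 36.9 × 0.4710 = 17.38 mV.

V ≈ 17.4 mV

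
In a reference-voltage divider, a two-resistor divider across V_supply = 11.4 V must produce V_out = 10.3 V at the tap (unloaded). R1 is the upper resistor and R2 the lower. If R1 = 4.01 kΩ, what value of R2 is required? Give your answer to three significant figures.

R2 ≈ 37.5 kΩ

The divider ratio is R2/(R1+R2) = 10.3/11.4 = 0.9035.
Rearranging, R2 = R1·k/(1−k) = 4.01 × 9.364 = 37.55 kΩ.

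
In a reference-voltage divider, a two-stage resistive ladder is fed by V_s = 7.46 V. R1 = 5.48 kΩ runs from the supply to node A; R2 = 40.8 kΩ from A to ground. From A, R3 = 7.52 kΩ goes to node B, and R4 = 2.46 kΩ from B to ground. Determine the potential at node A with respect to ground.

The second stage (R3 + R4 = 9.980 kΩ) loads node A in parallel with R2.
R2 ‖ (R3+R4) = 8.019 kΩ.
So V_A = 7.46 × 0.5940 = 4.431 V.

V_A ≈ 4.43 V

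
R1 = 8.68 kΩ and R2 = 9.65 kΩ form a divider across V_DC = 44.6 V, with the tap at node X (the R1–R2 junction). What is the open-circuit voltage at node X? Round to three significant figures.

With X open, the divider is unloaded: V_th = 44.6 × 9.65/18.33 = 23.48 V.

V_th ≈ 23.5 V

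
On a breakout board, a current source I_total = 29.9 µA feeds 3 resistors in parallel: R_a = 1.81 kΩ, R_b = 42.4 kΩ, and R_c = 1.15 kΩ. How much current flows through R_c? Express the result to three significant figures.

Total conductance ΣG = 1/1.81 + 1/42.4 + 1/1.15 = 1.446 (units of 1/kΩ).
R_c takes the fraction G_k/ΣG = 0.8696/1.446 = 0.6015, so I = 29.9 × 0.6015 = 17.99 µA.

I ≈ 18.0 µA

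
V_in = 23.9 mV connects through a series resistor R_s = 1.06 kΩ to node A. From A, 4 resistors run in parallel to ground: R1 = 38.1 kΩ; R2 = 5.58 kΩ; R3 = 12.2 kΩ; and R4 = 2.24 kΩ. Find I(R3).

I ≈ 1.10 µA

Combine the parallel branches: R_p = (1/38.1 + 1/5.58 + 1/12.2 + 1/2.24)⁻¹ = 1.363 kΩ.
V_A = 23.9 × 1.363/2.423 = 13.44 mV.
Branch current I = V_A/R3 = 13.44/12.2 = 1.102 µA.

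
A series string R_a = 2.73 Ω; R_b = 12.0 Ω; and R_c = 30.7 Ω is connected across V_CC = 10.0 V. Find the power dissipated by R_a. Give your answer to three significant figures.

P ≈ 0.132 W

ΣR = 45.43 Ω → I = 10.0/45.43 = 0.2201 A.
V(R_a) = I·R = 0.6009 V; P = V·I = 0.6009 × 0.2201 = 0.1323 W.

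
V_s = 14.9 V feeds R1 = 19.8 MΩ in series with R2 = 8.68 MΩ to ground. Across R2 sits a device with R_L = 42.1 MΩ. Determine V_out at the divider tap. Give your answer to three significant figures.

V_out ≈ 3.97 V

R2 ‖ R_L = (8.68 × 42.1)/(8.68 + 42.1) = 7.196 MΩ.
Now apply the divider: V_out = 14.9 × 0.2666 = 3.972 V.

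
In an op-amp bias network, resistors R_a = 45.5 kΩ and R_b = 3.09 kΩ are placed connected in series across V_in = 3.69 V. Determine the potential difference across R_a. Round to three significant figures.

V ≈ 3.46 V

Total series resistance ΣR = 45.5 + 3.09 = 48.59 kΩ.
By the voltage-divider rule, V = 3.69 × 45.50/48.59 = 3.455 V.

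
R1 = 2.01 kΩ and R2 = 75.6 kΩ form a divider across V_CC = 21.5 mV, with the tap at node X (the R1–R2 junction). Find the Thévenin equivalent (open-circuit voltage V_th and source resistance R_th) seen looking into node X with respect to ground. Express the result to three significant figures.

With X open, the divider is unloaded: V_th = 21.5 × 75.6/77.61 = 20.94 mV.
Zeroing V_CC shorts the top of R1 to ground, so R_th = R1 ‖ R2 = 1.958 kΩ.

V_th ≈ 20.9 mV, R_th ≈ 1.96 kΩ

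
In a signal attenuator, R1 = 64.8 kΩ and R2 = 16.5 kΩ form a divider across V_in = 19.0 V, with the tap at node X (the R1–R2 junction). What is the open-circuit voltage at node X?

V_th is the unloaded tap voltage: V_in · R2/(R1+R2) = 19.0 × 0.2030 = 3.856 V.

V_th ≈ 3.86 V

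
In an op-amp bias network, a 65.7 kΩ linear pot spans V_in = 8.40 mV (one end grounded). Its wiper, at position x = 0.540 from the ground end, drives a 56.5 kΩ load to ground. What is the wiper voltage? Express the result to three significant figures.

V_out ≈ 3.52 mV

The pot divides into 30.22 kΩ above the wiper and 35.48 kΩ below.
R_L loads the lower segment: effective lower R = 21.79 kΩ.
Loaded-divider output: V_out = 8.40 × 0.4190 = 3.519 mV.
(Unloaded: V_out = x·V_in = 4.54 mV.)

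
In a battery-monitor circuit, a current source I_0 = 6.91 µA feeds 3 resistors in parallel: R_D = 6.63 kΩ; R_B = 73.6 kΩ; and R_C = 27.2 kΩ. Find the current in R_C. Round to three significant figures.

I ≈ 1.26 µA

ΣG = 1/6.63 + 1/73.6 + 1/27.2 = 0.2012.
Current divider: I(R_C) = I_0 · G_k/ΣG = 6.91 × (0.03676/0.2012) = 6.91 × 0.1827 = 1.263 µA.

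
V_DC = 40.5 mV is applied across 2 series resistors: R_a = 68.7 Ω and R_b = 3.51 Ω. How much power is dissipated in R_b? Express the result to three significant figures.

The common current is I = 40.5/72.21 = 0.5609 mA.
V(R_b) = I·R = 1.969 mV; P = V·I = 1.969 × 0.5609 = 1.104 µW.

P ≈ 1.10 µW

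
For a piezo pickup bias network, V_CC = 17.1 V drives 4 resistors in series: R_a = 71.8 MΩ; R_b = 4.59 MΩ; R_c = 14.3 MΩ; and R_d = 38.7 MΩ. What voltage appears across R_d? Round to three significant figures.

Total series resistance ΣR = 71.8 + 4.59 + 14.3 + 38.7 = 129.4 MΩ.
By the voltage-divider rule, V = 17.1 × 38.70/129.4 = 5.115 V.

V ≈ 5.11 V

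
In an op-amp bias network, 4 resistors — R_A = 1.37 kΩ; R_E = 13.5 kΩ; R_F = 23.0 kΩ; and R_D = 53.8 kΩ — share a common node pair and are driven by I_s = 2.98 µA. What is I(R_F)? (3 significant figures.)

Total conductance ΣG = 1/1.37 + 1/13.5 + 1/23.0 + 1/53.8 = 0.8661 (units of 1/kΩ).
Current divider: I(R_F) = I_s · G_k/ΣG = 2.98 × (0.04348/0.8661) = 2.98 × 0.05020 = 0.1496 µA.

I ≈ 0.150 µA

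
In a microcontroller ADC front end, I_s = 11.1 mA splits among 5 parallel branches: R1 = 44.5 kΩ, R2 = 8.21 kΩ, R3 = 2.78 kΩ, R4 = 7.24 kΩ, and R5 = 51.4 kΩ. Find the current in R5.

I ≈ 0.326 mA

Total conductance ΣG = 1/44.5 + 1/8.21 + 1/2.78 + 1/7.24 + 1/51.4 = 0.6616 (units of 1/kΩ).
Current divider: I(R5) = I_s · G_k/ΣG = 11.1 × (0.01946/0.6616) = 11.1 × 0.02941 = 0.3264 mA.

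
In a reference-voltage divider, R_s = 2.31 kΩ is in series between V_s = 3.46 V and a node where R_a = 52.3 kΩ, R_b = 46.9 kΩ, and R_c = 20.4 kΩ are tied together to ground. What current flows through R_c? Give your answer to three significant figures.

I ≈ 0.141 mA

Parallel bank: R_p = 1/(1/52.3 + 1/46.9 + 1/20.4) = 11.18 kΩ.
V_A = 3.46 × 11.18/13.49 = 2.867 V.
I(R_c) = V_A / R_c = 2.867/20.4 = 0.1406 mA.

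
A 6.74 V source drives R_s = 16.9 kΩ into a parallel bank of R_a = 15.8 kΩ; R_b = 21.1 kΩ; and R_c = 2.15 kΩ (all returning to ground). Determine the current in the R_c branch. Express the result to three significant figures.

Combine the parallel branches: R_p = (1/15.8 + 1/21.1 + 1/2.15)⁻¹ = 1.737 kΩ.
Node voltage V_A = V_CC · R_p/(R_s + R_p) = 6.74 × 0.09319 = 0.6281 V.
I(R_c) = V_A / R_c = 0.6281/2.15 = 0.2921 mA.

I ≈ 0.292 mA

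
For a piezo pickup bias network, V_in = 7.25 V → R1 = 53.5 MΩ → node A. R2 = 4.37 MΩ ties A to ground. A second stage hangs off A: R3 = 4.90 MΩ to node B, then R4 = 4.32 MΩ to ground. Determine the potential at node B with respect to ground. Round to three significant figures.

The second stage (R3 + R4 = 9.220 MΩ) loads node A in parallel with R2.
R2 ‖ (R3+R4) = 2.965 MΩ.
V_A = 7.25 × 2.965/(53.5 + 2.965) = 0.3807 V.
Stage 2 is unloaded, so V_B = V_A · R4/(R3+R4) = 0.3807 × 4.32/9.220 = 0.1784 V.

V_B ≈ 0.178 V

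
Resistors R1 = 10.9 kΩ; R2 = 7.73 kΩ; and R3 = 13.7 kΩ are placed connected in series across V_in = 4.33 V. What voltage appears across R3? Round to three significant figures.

V ≈ 1.83 V

Total series resistance ΣR = 10.9 + 7.73 + 13.7 = 32.33 kΩ.
V = V_in · R/ΣR = 4.33 × 0.4238 = 1.835 V.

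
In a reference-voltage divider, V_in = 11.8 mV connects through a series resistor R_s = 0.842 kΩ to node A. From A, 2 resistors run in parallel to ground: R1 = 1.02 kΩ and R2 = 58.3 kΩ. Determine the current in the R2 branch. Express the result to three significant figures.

I ≈ 0.110 µA

Combine the parallel branches: R_p = (1/1.02 + 1/58.3)⁻¹ = 1.002 kΩ.
V_A by voltage divider: V_A = 11.8 × 1.002/(0.842 + 1.002) = 6.413 mV.
I(R2) = V_A / R2 = 6.413/58.3 = 0.1100 µA.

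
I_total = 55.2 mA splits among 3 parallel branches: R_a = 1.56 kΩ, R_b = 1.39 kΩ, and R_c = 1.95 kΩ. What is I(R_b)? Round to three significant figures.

I ≈ 21.2 mA

ΣG = 1/1.56 + 1/1.39 + 1/1.95 = 1.873.
R_b takes the fraction G_k/ΣG = 0.7194/1.873 = 0.3840, so I = 55.2 × 0.3840 = 21.20 mA.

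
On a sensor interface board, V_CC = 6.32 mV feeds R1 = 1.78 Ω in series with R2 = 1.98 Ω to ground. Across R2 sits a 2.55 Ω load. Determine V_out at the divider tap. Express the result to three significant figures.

The load sits in parallel with R2, giving an effective lower resistance R2' = R2·R_L/(R2+R_L) = 1.115 Ω.
Voltage divider with the loaded lower leg: V_out = 6.32 × 1.115/(1.78 + 1.115) = 6.32 × 0.3851 = 2.434 mV.

V_out ≈ 2.43 mV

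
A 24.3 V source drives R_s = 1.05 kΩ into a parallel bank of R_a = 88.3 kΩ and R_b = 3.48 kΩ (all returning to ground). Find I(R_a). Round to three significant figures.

Equivalent of the parallel group: R_p = 3.348 kΩ.
V_A by voltage divider: V_A = 24.3 × 3.348/(1.05 + 3.348) = 18.50 V.
Branch current I = V_A/R_a = 18.50/88.3 = 0.2095 mA.
(Equivalently: I_total = 5.525 mA, then current-divider fraction G_k/ΣG = 0.03792.)

I ≈ 0.209 mA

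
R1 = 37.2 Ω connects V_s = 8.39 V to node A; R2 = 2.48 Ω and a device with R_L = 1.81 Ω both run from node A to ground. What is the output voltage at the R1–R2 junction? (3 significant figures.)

V_out ≈ 0.230 V

The load sits in parallel with R2, giving an effective lower resistance R2' = R2·R_L/(R2+R_L) = 1.046 Ω.
Then V_out = V_s · R2'/(R1 + R2') = 8.39 × 1.046/38.25 = 0.2295 V.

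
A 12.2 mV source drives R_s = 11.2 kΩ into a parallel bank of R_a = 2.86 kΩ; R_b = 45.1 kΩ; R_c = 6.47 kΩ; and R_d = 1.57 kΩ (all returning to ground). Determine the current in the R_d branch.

Combine the parallel branches: R_p = (1/2.86 + 1/45.1 + 1/6.47 + 1/1.57)⁻¹ = 0.8596 kΩ.
Node voltage V_A = V_DC · R_p/(R_s + R_p) = 12.2 × 0.07128 = 0.8696 mV.
I(R_d) = V_A / R_d = 0.8696/1.57 = 0.5539 µA.
(Equivalently: I_total = 1.012 µA, then current-divider fraction G_k/ΣG = 0.5475.)

I ≈ 0.554 µA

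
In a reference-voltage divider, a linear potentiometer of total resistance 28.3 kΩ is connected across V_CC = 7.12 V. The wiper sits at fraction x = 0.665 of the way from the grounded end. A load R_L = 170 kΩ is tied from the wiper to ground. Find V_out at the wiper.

V_out ≈ 4.57 V

Lower segment x·R_p = 18.82 kΩ; upper segment (1−x)·R_p = 9.480 kΩ.
(x·R_p) ‖ R_L = 16.94 kΩ.
Loaded-divider output: V_out = 7.12 × 0.6412 = 4.565 V.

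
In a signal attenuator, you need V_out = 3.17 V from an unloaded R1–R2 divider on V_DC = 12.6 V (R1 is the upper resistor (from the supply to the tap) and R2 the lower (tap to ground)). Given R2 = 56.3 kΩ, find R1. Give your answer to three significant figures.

R1 ≈ 167 kΩ

Required fraction k = V_out/V_DC = 0.2516.
Rearranging, R1 = R2·(1−k)/k = 56.3 × 2.975 = 167.5 kΩ.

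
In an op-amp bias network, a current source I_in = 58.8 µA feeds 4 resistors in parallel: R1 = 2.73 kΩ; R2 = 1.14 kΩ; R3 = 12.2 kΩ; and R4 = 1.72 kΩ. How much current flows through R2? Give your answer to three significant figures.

I ≈ 27.0 µA

Conductances: ΣG = 1/2.73 + 1/1.14 + 1/12.2 + 1/1.72 = 1.907 (1/kΩ).
By the current-divider rule, I = I_in · G_k/ΣG = 58.8 × 0.4600 = 27.05 µA.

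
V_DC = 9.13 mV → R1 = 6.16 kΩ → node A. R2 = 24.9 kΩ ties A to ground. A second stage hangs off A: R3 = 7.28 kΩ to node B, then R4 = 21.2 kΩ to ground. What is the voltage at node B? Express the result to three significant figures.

Looking into the second stage from A: R3 + R4 = 28.48 kΩ appears in parallel with R2.
Effective lower resistance at A: R2 ‖ 28.48 = 13.28 kΩ.
First divider: V_A = V_DC · 13.28/(6.16 + 13.28) = 6.238 mV.
V_B = V_A × 0.7444 = 4.643 mV.

V_B ≈ 4.64 mV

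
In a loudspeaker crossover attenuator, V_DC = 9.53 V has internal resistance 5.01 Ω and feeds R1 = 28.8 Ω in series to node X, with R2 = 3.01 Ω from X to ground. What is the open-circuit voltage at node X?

V_th ≈ 0.779 V

R1' = 5.01 + 28.8 = 33.81 Ω (source resistance + R1).
With X open, the divider is unloaded: V_th = 9.53 × 3.01/36.82 = 0.7791 V.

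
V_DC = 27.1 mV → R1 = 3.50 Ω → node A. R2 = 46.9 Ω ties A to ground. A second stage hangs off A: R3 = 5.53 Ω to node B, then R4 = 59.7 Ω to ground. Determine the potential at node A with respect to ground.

V_A ≈ 24.0 mV

Node A sees R2 in parallel with the series input of stage 2, R3 + R4 = 65.23 Ω.
Effective lower resistance at A: R2 ‖ 65.23 = 27.28 Ω.
First divider: V_A = V_DC · 27.28/(3.50 + 27.28) = 24.02 mV.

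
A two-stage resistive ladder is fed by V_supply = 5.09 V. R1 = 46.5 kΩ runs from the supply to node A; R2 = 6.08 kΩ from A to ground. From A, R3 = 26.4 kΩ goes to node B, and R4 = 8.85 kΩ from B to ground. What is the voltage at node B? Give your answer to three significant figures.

V_B ≈ 0.128 V

Looking into the second stage from A: R3 + R4 = 35.25 kΩ appears in parallel with R2.
R2 ‖ (R3+R4) = 5.186 kΩ.
V_A = 5.09 × 5.186/(46.5 + 5.186) = 0.5107 V.
Then the unloaded second divider: V_B = V_A × R4/(R3+R4) = 0.5107 × 0.2511 = 0.1282 V.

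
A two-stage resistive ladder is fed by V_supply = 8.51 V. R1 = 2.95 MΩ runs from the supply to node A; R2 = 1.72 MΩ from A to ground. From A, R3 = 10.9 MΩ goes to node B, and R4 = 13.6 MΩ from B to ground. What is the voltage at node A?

V_A ≈ 3.00 V

The second stage (R3 + R4 = 24.50 MΩ) loads node A in parallel with R2.
R2 ‖ (R3+R4) = 1.607 MΩ.
So V_A = 8.51 × 0.3527 = 3.001 V.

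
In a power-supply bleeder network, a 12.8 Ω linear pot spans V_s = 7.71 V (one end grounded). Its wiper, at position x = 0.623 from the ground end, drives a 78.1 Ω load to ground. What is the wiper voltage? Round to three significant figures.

Lower segment x·R_p = 7.974 Ω; upper segment (1−x)·R_p = 4.826 Ω.
(x·R_p) ‖ R_L = 7.236 Ω.
V_out = 7.71 × 7.236/(4.826 + 7.236) = 4.625 V.
(Unloaded: V_out = x·V_s = 4.80 V.)

V_out ≈ 4.63 V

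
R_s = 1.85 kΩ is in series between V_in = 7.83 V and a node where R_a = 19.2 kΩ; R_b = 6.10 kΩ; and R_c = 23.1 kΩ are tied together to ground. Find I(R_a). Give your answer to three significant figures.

Parallel bank: R_p = 1/(1/19.2 + 1/6.10 + 1/23.1) = 3.856 kΩ.
V_A = 7.83 × 3.856/5.706 = 5.292 V.
I(R_a) = V_A / R_a = 5.292/19.2 = 0.2756 mA.

I ≈ 0.276 mA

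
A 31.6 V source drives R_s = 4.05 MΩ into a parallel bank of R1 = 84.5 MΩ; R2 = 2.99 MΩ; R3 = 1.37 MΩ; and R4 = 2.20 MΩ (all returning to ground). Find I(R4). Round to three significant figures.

Equivalent of the parallel group: R_p = 0.6533 MΩ.
Node voltage V_A = V_CC · R_p/(R_s + R_p) = 31.6 × 0.1389 = 4.389 V.
I(R4) = V_A / R4 = 4.389/2.20 = 1.995 µA.

I ≈ 2.00 µA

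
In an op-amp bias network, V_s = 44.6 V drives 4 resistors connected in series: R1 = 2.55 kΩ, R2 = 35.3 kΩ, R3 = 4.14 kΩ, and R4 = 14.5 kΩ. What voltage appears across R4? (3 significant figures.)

V ≈ 11.4 V

ΣR = 2.55 + 35.3 + 4.14 + 14.5 = 56.49 kΩ.
By the voltage-divider rule, V = 44.6 × 14.50/56.49 = 11.45 V.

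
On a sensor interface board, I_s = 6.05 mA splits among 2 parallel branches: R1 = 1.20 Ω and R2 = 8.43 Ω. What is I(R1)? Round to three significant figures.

For two parallel branches, I_k = I_s · (other R)/(sum of R).
So I = 6.05 × 8.43/9.630 = 5.296 mA.

I ≈ 5.30 mA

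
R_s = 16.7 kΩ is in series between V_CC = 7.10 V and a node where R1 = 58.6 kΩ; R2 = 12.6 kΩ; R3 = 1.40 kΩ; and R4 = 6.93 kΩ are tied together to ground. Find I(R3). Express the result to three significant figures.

Combine the parallel branches: R_p = (1/58.6 + 1/12.6 + 1/1.40 + 1/6.93)⁻¹ = 1.047 kΩ.
Node voltage V_A = V_CC · R_p/(R_s + R_p) = 7.10 × 0.05900 = 0.4189 V.
Branch current I = V_A/R3 = 0.4189/1.40 = 0.2992 mA.

I ≈ 0.299 mA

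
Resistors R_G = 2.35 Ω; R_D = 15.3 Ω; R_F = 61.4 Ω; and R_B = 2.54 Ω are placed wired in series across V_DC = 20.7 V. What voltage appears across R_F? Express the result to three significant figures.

Series total: ΣR = 2.35 + 15.3 + 61.4 + 2.54 = 81.59 Ω.
V = V_DC · R/ΣR = 20.7 × 0.7525 = 15.58 V.

V ≈ 15.6 V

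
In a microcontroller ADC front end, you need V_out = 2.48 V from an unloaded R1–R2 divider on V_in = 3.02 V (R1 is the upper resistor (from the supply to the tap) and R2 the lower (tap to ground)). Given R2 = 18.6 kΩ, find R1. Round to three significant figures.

R1 ≈ 4.05 kΩ

Required fraction k = V_out/V_in = 0.8212.
So R1 = R2 · (V_in/V_out − 1) = 18.6 × (3.02/2.48 − 1) = 18.6 × 0.2177 = 4.050 kΩ.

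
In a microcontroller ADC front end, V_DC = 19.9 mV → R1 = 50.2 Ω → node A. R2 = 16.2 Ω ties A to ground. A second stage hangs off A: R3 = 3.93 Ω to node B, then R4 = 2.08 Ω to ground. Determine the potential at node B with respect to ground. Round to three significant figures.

V_B ≈ 0.553 mV

The second stage (R3 + R4 = 6.010 Ω) loads node A in parallel with R2.
R2 ‖ (R3+R4) = 4.384 Ω.
First divider: V_A = V_DC · 4.384/(50.2 + 4.384) = 1.598 mV.
Stage 2 is unloaded, so V_B = V_A · R4/(R3+R4) = 1.598 × 2.08/6.010 = 0.5531 mV.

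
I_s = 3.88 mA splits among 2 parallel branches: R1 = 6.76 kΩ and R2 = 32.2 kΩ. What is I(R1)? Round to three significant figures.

I ≈ 3.21 mA

Two-branch current divider: I_k = I_s · R_other/(R_1 + R_2).
I(R1) = 3.88 × 32.2/(6.76 + 32.2) = 3.88 × 0.8265 = 3.207 mA.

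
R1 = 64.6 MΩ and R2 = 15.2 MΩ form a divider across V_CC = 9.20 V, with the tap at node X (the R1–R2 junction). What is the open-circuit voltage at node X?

V_th ≈ 1.75 V

V_th is the unloaded tap voltage: V_CC · R2/(R1+R2) = 9.20 × 0.1905 = 1.752 V.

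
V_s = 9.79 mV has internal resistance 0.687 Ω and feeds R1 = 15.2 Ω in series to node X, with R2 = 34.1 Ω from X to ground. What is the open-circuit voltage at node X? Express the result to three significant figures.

R1' = 0.687 + 15.2 = 15.89 Ω (source resistance + R1).
With X open, the divider is unloaded: V_th = 9.79 × 34.1/49.99 = 6.679 mV.

V_th ≈ 6.68 mV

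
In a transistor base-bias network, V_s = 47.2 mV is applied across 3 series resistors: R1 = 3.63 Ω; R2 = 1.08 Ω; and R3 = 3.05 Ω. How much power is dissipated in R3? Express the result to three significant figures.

ΣR = 7.760 Ω → I = 47.2/7.760 = 6.082 mA.
V(R3) = I·R = 18.55 mV; P = V·I = 18.55 × 6.082 = 112.8 µW.

P ≈ 113 µW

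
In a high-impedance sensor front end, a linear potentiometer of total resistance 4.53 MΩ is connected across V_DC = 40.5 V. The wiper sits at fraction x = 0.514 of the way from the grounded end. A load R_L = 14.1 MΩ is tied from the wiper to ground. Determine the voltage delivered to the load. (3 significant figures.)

V_out ≈ 19.3 V

Lower segment x·R_p = 2.328 MΩ; upper segment (1−x)·R_p = 2.202 MΩ.
R_L loads the lower segment: effective lower R = 1.998 MΩ.
Then V_out = V_DC · 1.998/(2.202 + 1.998) = 19.27 V.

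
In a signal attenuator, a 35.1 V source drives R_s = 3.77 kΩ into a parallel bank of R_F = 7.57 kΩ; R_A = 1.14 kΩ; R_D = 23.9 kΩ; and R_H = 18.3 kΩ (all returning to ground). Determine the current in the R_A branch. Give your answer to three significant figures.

Equivalent of the parallel group: R_p = 0.9043 kΩ.
V_A = 35.1 × 0.9043/4.674 = 6.791 V.
Branch current I = V_A/R_A = 6.791/1.14 = 5.957 mA.

I ≈ 5.96 mA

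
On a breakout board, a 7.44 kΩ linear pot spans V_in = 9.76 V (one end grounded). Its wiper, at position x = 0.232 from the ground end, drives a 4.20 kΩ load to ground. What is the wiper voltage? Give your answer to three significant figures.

V_out ≈ 1.72 V

Split the track: R_lower = x·R_p = 1.726 kΩ, R_upper = (1−x)·R_p = 5.714 kΩ.
Lower segment in parallel with the load: 1.726 ‖ 4.20 = 1.223 kΩ.
Loaded-divider output: V_out = 9.76 × 0.1763 = 1.721 V.
(Unloaded: V_out = x·V_in = 2.26 V.)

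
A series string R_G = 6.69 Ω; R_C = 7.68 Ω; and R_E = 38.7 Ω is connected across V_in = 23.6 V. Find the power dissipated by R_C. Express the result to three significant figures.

P ≈ 1.52 W

The common current is I = 23.6/53.07 = 0.4447 A.
P(R_C) = I²·R_C = (0.4447)² × 7.68 = 1.519 W.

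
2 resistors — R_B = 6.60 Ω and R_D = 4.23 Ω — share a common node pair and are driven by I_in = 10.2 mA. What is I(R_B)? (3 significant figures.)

With just two branches, the current splits inversely with resistance.
So I = 10.2 × 4.23/10.83 = 3.984 mA.

I ≈ 3.98 mA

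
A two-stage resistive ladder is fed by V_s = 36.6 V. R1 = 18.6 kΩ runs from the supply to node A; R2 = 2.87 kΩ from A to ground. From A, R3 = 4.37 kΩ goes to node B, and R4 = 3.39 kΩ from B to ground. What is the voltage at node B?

Node A sees R2 in parallel with the series input of stage 2, R3 + R4 = 7.760 kΩ.
Effective lower resistance at A: R2 ‖ 7.760 = 2.095 kΩ.
First divider: V_A = V_s · 2.095/(18.6 + 2.095) = 3.705 V.
V_B = V_A × 0.4369 = 1.619 V.

V_B ≈ 1.62 V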